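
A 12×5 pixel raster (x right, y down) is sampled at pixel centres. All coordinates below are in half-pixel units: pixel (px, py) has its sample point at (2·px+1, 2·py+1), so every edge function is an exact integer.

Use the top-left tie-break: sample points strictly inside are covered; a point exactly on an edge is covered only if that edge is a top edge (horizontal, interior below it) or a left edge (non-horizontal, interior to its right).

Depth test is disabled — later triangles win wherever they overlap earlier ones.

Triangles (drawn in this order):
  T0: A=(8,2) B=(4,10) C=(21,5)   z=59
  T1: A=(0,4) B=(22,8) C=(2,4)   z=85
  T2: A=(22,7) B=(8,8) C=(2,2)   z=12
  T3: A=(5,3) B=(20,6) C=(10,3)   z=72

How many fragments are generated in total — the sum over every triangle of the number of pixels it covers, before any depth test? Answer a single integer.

T0:
  2·area = 116  (B↔C swapped to make it positive)
  edge (8, 2)→(21, 5): d=(13,3) right/bottom  bias=-1
  edge (21, 5)→(4, 10): d=(-17,5) right/bottom  bias=-1
  edge (4, 10)→(8, 2): d=(4,-8) top-left  bias=+0
    (4,1)@(9, 3): e=[10,94,12] → #
    (5,1)@(11, 3): e=[4,84,28] → #
    (6,1)@(13, 3): e=[-2,74,44] → ·
    (3,2)@(7, 5): e=[42,70,4] → #
    (6,2)@(13, 5): e=[24,40,52] → #
    (7,2)@(15, 5): e=[18,30,68] → #
    (8,2)@(17, 5): e=[12,20,84] → #
    (9,2)@(19, 5): e=[6,10,100] → #
    (10,2)@(21, 5): e=[0,0,116] → ·  [on edge]
    (3,3)@(7, 7): e=[68,36,12] → #
    (7,3)@(15, 7): e=[44,-4,76] → ·
    (8,3)@(17, 7): e=[38,-14,92] → ·
  covered (15 px):
    · · · · · · · · · · · ·
    · · · · # # · · · · · ·
    · · · # # # # # # # · ·
    · · · # # # # · · · · ·
    · · # # · · · · · · · ·
T1:
  2·area = 8  (B↔C swapped to make it positive)
  edge (0, 4)→(2, 4): d=(2,0) top-left  bias=+0
  edge (2, 4)→(22, 8): d=(20,4) right/bottom  bias=-1
  edge (22, 8)→(0, 4): d=(-22,-4) top-left  bias=+0
    (3,2)@(7, 5): e=[2,0,6] → ·  [on edge]
    (8,3)@(17, 7): e=[6,0,2] → ·  [on edge]
  covered (0 px):
    · · · · · · · · · · · ·
    · · · · · · · · · · · ·
    · · · · · · · · · · · ·
    · · · · · · · · · · · ·
    · · · · · · · · · · · ·
T2:
  2·area = 90
  edge (22, 7)→(8, 8): d=(-14,1) right/bottom  bias=-1
  edge (8, 8)→(2, 2): d=(-6,-6) top-left  bias=+0
  edge (2, 2)→(22, 7): d=(20,5) right/bottom  bias=-1
    (0,0)@(1, 1): e=[105,0,-15] → ·  [on edge]
    (1,1)@(3, 3): e=[75,0,15] → #  [on edge]
    (2,1)@(5, 3): e=[73,12,5] → #
    (3,1)@(7, 3): e=[71,24,-5] → ·
    (1,2)@(3, 5): e=[47,-12,55] → ·
    (2,2)@(5, 5): e=[45,0,45] → #  [on edge]
    (3,2)@(7, 5): e=[43,12,35] → #
    (4,2)@(9, 5): e=[41,24,25] → #
    (5,2)@(11, 5): e=[39,36,15] → #
    (6,2)@(13, 5): e=[37,48,5] → #
    (7,2)@(15, 5): e=[35,60,-5] → ·
    (2,3)@(5, 7): e=[17,-12,85] → ·
    (3,3)@(7, 7): e=[15,0,75] → #  [on edge]
    (4,4)@(9, 9): e=[-15,0,105] → ·  [on edge]
  covered (15 px):
    · · · · · · · · · · · ·
    · # # · · · · · · · · ·
    · · # # # # # · · · · ·
    · · · # # # # # # # # ·
    · · · · · · · · · · · ·
T3:
  2·area = 15  (B↔C swapped to make it positive)
  edge (5, 3)→(10, 3): d=(5,0) top-left  bias=+0
  edge (10, 3)→(20, 6): d=(10,3) right/bottom  bias=-1
  edge (20, 6)→(5, 3): d=(-15,-3) top-left  bias=+0
    (0,1)@(1, 3): e=[0,27,-12] → ·  [on edge]
    (1,1)@(3, 3): e=[0,21,-6] → ·  [on edge]
    (2,1)@(5, 3): e=[0,15,0] → #  [on edge]
    (3,1)@(7, 3): e=[0,9,6] → #  [on edge]
    (4,1)@(9, 3): e=[0,3,12] → #  [on edge]
    (5,1)@(11, 3): e=[0,-3,18] → ·  [on edge]
    (6,1)@(13, 3): e=[0,-9,24] → ·  [on edge]
    (7,1)@(15, 3): e=[0,-15,30] → ·  [on edge]
    (8,1)@(17, 3): e=[0,-21,36] → ·  [on edge]
    (9,1)@(19, 3): e=[0,-27,42] → ·  [on edge]
    (10,1)@(21, 3): e=[0,-33,48] → ·  [on edge]
    (11,1)@(23, 3): e=[0,-39,54] → ·  [on edge]
    (7,2)@(15, 5): e=[10,5,0] → #  [on edge]
  covered (4 px):
    · · · · · · · · · · · ·
    · · # # # · · · · · · ·
    · · · · · · · # · · · ·
    · · · · · · · · · · · ·
    · · · · · · · · · · · ·

Final: 34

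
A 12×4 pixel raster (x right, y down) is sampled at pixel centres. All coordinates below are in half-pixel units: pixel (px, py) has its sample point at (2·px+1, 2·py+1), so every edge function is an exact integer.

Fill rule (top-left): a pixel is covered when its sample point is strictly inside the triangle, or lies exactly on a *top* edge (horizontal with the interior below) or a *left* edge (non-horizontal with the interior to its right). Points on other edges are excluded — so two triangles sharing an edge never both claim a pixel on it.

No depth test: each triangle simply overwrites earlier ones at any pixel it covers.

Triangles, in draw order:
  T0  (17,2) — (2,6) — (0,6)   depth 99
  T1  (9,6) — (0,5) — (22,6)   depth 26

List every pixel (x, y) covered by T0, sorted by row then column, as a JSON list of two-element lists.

T0:
  2·area = 8
  edge (17, 2)→(2, 6): d=(-15,4) right/bottom  bias=-1
  edge (2, 6)→(0, 6): d=(-2,0) right/bottom  bias=-1
  edge (0, 6)→(17, 2): d=(17,-4) top-left  bias=+0
    (6,1)@(13, 3): e=[1,6,1] → █
    (7,1)@(15, 3): e=[-7,6,9] → ·
    (2,2)@(5, 5): e=[3,2,3] → █
    (3,2)@(7, 5): e=[-5,2,11] → ·
    (6,2)@(13, 5): e=[-29,2,35] → ·
    (2,3)@(5, 7): e=[-27,-2,37] → ·
  covered (2 px):
    · · · · · · · · · · · ·
    · · · · · · █ · · · · ·
    · · █ · · · · · · · · ·
    · · · · · · · · · · · ·
T1:
  2·area = 13
  edge (9, 6)→(0, 5): d=(-9,-1) top-left  bias=+0
  edge (0, 5)→(22, 6): d=(22,1) right/bottom  bias=-1
  edge (22, 6)→(9, 6): d=(-13,0) right/bottom  bias=-1
  covered (0 px):
    · · · · · · · · · · · ·
    · · · · · · · · · · · ·
    · · · · · · · · · · · ·
    · · · · · · · · · · · ·

Result: [[6,1],[2,2]]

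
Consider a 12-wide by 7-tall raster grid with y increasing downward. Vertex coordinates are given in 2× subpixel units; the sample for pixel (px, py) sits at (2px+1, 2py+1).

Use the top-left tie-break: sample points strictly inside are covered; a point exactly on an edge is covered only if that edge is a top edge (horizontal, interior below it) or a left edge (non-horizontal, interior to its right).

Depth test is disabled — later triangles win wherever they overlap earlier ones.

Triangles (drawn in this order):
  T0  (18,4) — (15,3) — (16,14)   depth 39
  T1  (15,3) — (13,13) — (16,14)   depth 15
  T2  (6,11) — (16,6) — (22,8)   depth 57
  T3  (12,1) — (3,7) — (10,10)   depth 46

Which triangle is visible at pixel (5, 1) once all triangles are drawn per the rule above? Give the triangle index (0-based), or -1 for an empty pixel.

T0:
  2·area = 32  (B↔C swapped to make it positive)
  edge (18, 4)→(16, 14): d=(-2,10) right/bottom  bias=-1
  edge (16, 14)→(15, 3): d=(-1,-11) top-left  bias=+0
  edge (15, 3)→(18, 4): d=(3,1) right/bottom  bias=-1
    (4,0)@(9, 1): e=[96,-64,0] → ·  [on edge]
    (7,1)@(15, 3): e=[32,0,0] → ·  [on edge]
    (8,2)@(17, 5): e=[8,20,4] → #
    (9,2)@(19, 5): e=[-12,42,2] → ·
    (10,2)@(21, 5): e=[-32,64,0] → ·  [on edge]
    (8,3)@(17, 7): e=[4,18,10] → #
    (9,3)@(19, 7): e=[-16,40,8] → ·
    (8,4)@(17, 9): e=[0,16,16] → ·  [on edge]
  covered (2 px):
    · · · · · · · · · · · ·
    · · · · · · · · · · · ·
    · · · · · · · · # · · ·
    · · · · · · · · # · · ·
    · · · · · · · · · · · ·
    · · · · · · · · · · · ·
    · · · · · · · · · · · ·
T1:
  2·area = 32  (B↔C swapped to make it positive)
  edge (15, 3)→(16, 14): d=(1,11) right/bottom  bias=-1
  edge (16, 14)→(13, 13): d=(-3,-1) top-left  bias=+0
  edge (13, 13)→(15, 3): d=(2,-10) top-left  bias=+0
    (7,1)@(15, 3): e=[0,32,0] → ·  [on edge]
    (7,2)@(15, 5): e=[2,26,4] → #
    (8,2)@(17, 5): e=[-20,28,24] → ·
    (7,3)@(15, 7): e=[4,20,8] → #
    (8,3)@(17, 7): e=[-18,22,28] → ·
    (0,4)@(1, 9): e=[160,0,-128] → ·  [on edge]
    (7,4)@(15, 9): e=[6,14,12] → #
    (8,4)@(17, 9): e=[-16,16,32] → ·
    (3,5)@(7, 11): e=[96,0,-64] → ·  [on edge]
    (7,5)@(15, 11): e=[8,8,16] → #
    (8,5)@(17, 11): e=[-14,10,36] → ·
    (6,6)@(13, 13): e=[32,0,0] → #  [on edge]
  covered (6 px):
    · · · · · · · · · · · ·
    · · · · · · · · · · · ·
    · · · · · · · # · · · ·
    · · · · · · · # · · · ·
    · · · · · · · # · · · ·
    · · · · · · · # · · · ·
    · · · · · · # # · · · ·
T2:
  2·area = 50
  edge (6, 11)→(16, 6): d=(10,-5) top-left  bias=+0
  edge (16, 6)→(22, 8): d=(6,2) right/bottom  bias=-1
  edge (22, 8)→(6, 11): d=(-16,3) right/bottom  bias=-1
    (0,0)@(1, 1): e=[-125,0,175] → ·  [on edge]
    (3,1)@(7, 3): e=[-75,0,125] → ·  [on edge]
    (6,2)@(13, 5): e=[-25,0,75] → ·  [on edge]
    (7,3)@(15, 7): e=[5,8,37] → #
    (8,3)@(17, 7): e=[15,4,31] → #
    (9,3)@(19, 7): e=[25,0,25] → ·  [on edge]
    (5,4)@(11, 9): e=[5,28,17] → #
    (6,4)@(13, 9): e=[15,24,11] → #
    (8,4)@(17, 9): e=[35,16,-1] → ·
    (5,5)@(11, 11): e=[25,40,-15] → ·
    (6,5)@(13, 11): e=[35,36,-21] → ·
    (7,5)@(15, 11): e=[45,32,-27] → ·
  covered (5 px):
    · · · · · · · · · · · ·
    · · · · · · · · · · · ·
    · · · · · · · · · · · ·
    · · · · · · · # # · · ·
    · · · · · # # # · · · ·
    · · · · · · · · · · · ·
    · · · · · · · · · · · ·
T3:
  2·area = 69  (B↔C swapped to make it positive)
  edge (12, 1)→(10, 10): d=(-2,9) right/bottom  bias=-1
  edge (10, 10)→(3, 7): d=(-7,-3) top-left  bias=+0
  edge (3, 7)→(12, 1): d=(9,-6) top-left  bias=+0
    (4,1)@(9, 3): e=[23,46,0] → #  [on edge]
    (5,1)@(11, 3): e=[5,52,12] → #
    (6,1)@(13, 3): e=[-13,58,24] → ·
    (3,2)@(7, 5): e=[37,26,6] → #
    (6,2)@(13, 5): e=[-17,44,42] → ·
    (1,3)@(3, 7): e=[69,0,0] → #  [on edge]
    (2,3)@(5, 7): e=[51,6,12] → #
    (5,3)@(11, 7): e=[-3,24,48] → ·
    (1,4)@(3, 9): e=[65,-14,18] → ·
    (2,4)@(5, 9): e=[47,-8,30] → ·
    (3,4)@(7, 9): e=[29,-2,42] → ·
    (4,4)@(9, 9): e=[11,4,54] → #
    (8,6)@(17, 13): e=[-69,0,138] → ·  [on edge]
  covered (10 px):
    · · · · · · · · · · · ·
    · · · · # # · · · · · ·
    · · · # # # · · · · · ·
    · # # # # · · · · · · ·
    · · · · # · · · · · · ·
    · · · · · · · · · · · ·
    · · · · · · · · · · · ·

Z-buffer (winner per pixel, '.' = empty):
  . . . . . . . . . . . .
  . . . . 3 3 . . . . . .
  . . . 3 3 3 . 1 0 . . .
  . 3 3 3 3 . . 2 2 . . .
  . . . . 3 2 2 2 . . . .
  . . . . . . . 1 . . . .
  . . . . . . 1 1 . . . .

Result: 3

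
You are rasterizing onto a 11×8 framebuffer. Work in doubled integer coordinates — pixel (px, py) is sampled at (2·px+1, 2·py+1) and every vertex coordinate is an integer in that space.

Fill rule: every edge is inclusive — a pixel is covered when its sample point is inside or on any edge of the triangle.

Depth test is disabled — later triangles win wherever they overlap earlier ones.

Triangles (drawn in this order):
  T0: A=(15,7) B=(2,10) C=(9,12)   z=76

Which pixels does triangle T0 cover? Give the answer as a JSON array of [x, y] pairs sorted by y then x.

T0:
  2·area = 47  (B↔C swapped to make it positive)
  edge (15, 7)→(9, 12): d=(-6,5) inclusive
  edge (9, 12)→(2, 10): d=(-7,-2) inclusive
  edge (2, 10)→(15, 7): d=(13,-3) inclusive
    (7,3)@(15, 7): e=[0,47,0] → X  [on edge]
    (8,3)@(17, 7): e=[-10,51,6] → .
    (3,4)@(7, 9): e=[28,17,2] → X
    (4,4)@(9, 9): e=[18,21,8] → X
    (5,4)@(11, 9): e=[8,25,14] → X
    (6,4)@(13, 9): e=[-2,29,20] → .
    (7,4)@(15, 9): e=[-12,33,26] → .
    (3,5)@(7, 11): e=[16,3,28] → X
    (5,5)@(11, 11): e=[-4,11,40] → .
    (3,6)@(7, 13): e=[4,-11,54] → .
    (4,6)@(9, 13): e=[-6,-7,60] → .
  covered (6 px):
    . . . . . . . . . . .
    . . . . . . . . . . .
    . . . . . . . . . . .
    . . . . . . . X . . .
    . . . X X X . . . . .
    . . . X X . . . . . .
    . . . . . . . . . . .
    . . . . . . . . . . .

Answer: [[7,3],[3,4],[4,4],[5,4],[3,5],[4,5]]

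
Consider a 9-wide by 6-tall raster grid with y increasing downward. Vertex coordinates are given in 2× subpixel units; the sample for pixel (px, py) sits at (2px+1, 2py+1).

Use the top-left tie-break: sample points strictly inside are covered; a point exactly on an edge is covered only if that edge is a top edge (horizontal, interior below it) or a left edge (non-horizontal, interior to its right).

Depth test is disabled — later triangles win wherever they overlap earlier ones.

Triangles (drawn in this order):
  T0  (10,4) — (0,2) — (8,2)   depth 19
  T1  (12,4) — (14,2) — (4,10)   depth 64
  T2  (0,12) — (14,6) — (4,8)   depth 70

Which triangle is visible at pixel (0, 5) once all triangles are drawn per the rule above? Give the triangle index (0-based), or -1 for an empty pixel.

T0:
  2·area = 16
  edge (10, 4)→(0, 2): d=(-10,-2) top-left  bias=+0
  edge (0, 2)→(8, 2): d=(8,0) top-left  bias=+0
  edge (8, 2)→(10, 4): d=(2,2) right/bottom  bias=-1
    (3,0)@(7, 1): e=[24,-8,0] → ·  [on edge]
    (2,1)@(5, 3): e=[0,8,8] → #  [on edge]
    (3,1)@(7, 3): e=[4,8,4] → #
    (4,1)@(9, 3): e=[8,8,0] → ·  [on edge]
    (2,2)@(5, 5): e=[-20,24,12] → ·
    (3,2)@(7, 5): e=[-16,24,8] → ·
    (5,2)@(11, 5): e=[-8,24,0] → ·  [on edge]
    (7,2)@(15, 5): e=[0,24,-8] → ·  [on edge]
    (6,3)@(13, 7): e=[-24,40,0] → ·  [on edge]
    (7,4)@(15, 9): e=[-40,56,0] → ·  [on edge]
    (8,5)@(17, 11): e=[-56,72,0] → ·  [on edge]
  covered (2 px):
    · · · · · · · · ·
    · · # # · · · · ·
    · · · · · · · · ·
    · · · · · · · · ·
    · · · · · · · · ·
    · · · · · · · · ·
T1:
  2·area = 4  (B↔C swapped to make it positive)
  edge (12, 4)→(4, 10): d=(-8,6) right/bottom  bias=-1
  edge (4, 10)→(14, 2): d=(10,-8) top-left  bias=+0
  edge (14, 2)→(12, 4): d=(-2,2) right/bottom  bias=-1
    (7,0)@(15, 1): e=[6,-2,0] → ·  [on edge]
    (6,1)@(13, 3): e=[2,2,0] → ·  [on edge]
    (5,2)@(11, 5): e=[-2,6,0] → ·  [on edge]
    (4,3)@(9, 7): e=[-6,10,0] → ·  [on edge]
    (3,4)@(7, 9): e=[-10,14,0] → ·  [on edge]
    (2,5)@(5, 11): e=[-14,18,0] → ·  [on edge]
  covered (0 px):
    · · · · · · · · ·
    · · · · · · · · ·
    · · · · · · · · ·
    · · · · · · · · ·
    · · · · · · · · ·
    · · · · · · · · ·
T2:
  2·area = 32  (B↔C swapped to make it positive)
  edge (0, 12)→(4, 8): d=(4,-4) top-left  bias=+0
  edge (4, 8)→(14, 6): d=(10,-2) top-left  bias=+0
  edge (14, 6)→(0, 12): d=(-14,6) right/bottom  bias=-1
    (5,0)@(11, 1): e=[0,-56,88] → ·  [on edge]
    (4,1)@(9, 3): e=[0,-40,72] → ·  [on edge]
    (3,2)@(7, 5): e=[0,-24,56] → ·  [on edge]
    (2,3)@(5, 7): e=[0,-8,40] → ·  [on edge]
    (4,3)@(9, 7): e=[16,0,16] → #  [on edge]
    (5,3)@(11, 7): e=[24,4,4] → #
    (6,3)@(13, 7): e=[32,8,-8] → ·
    (1,4)@(3, 9): e=[0,8,24] → #  [on edge]
    (2,4)@(5, 9): e=[8,12,12] → #
    (3,4)@(7, 9): e=[16,16,0] → ·  [on edge]
    (4,4)@(9, 9): e=[24,20,-12] → ·
    (5,4)@(11, 9): e=[32,24,-24] → ·
    (0,5)@(1, 11): e=[0,24,8] → #  [on edge]
  covered (5 px):
    · · · · · · · · ·
    · · · · · · · · ·
    · · · · · · · · ·
    · · · · # # · · ·
    · # # · · · · · ·
    # · · · · · · · ·

Z-buffer (winner per pixel, '.' = empty):
  . . . . . . . . .
  . . 0 0 . . . . .
  . . . . . . . . .
  . . . . 2 2 . . .
  . 2 2 . . . . . .
  2 . . . . . . . .

Answer: 2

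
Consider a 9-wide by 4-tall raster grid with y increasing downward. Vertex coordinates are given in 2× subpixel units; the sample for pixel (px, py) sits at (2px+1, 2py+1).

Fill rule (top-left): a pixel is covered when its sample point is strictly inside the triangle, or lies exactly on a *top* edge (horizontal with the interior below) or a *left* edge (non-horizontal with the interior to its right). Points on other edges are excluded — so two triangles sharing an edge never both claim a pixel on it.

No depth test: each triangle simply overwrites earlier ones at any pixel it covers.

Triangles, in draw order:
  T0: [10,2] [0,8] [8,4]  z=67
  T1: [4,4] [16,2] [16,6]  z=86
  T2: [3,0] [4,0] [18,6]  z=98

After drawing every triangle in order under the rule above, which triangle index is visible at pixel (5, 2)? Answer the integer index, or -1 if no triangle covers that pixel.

T0:
  2·area = 8  (B↔C swapped to make it positive)
  edge (10, 2)→(8, 4): d=(-2,2) right/bottom  bias=-1
  edge (8, 4)→(0, 8): d=(-8,4) right/bottom  bias=-1
  edge (0, 8)→(10, 2): d=(10,-6) top-left  bias=+0
    (5,0)@(11, 1): e=[0,12,-4] → .  [on edge]
    (4,1)@(9, 3): e=[0,4,4] → .  [on edge]
    (2,2)@(5, 5): e=[4,4,0] → X  [on edge]
    (3,2)@(7, 5): e=[0,-4,12] → .  [on edge]
    (2,3)@(5, 7): e=[0,-12,20] → .  [on edge]
  covered (1 px):
    . . . . . . . . .
    . . . . . . . . .
    . . X . . . . . .
    . . . . . . . . .
T1:
  2·area = 48
  edge (4, 4)→(16, 2): d=(12,-2) top-left  bias=+0
  edge (16, 2)→(16, 6): d=(0,4) right/bottom  bias=-1
  edge (16, 6)→(4, 4): d=(-12,-2) top-left  bias=+0
    (5,1)@(11, 3): e=[2,20,26] → X
    (6,1)@(13, 3): e=[6,12,30] → X
    (7,1)@(15, 3): e=[10,4,34] → X
    (8,1)@(17, 3): e=[14,-4,38] → .
    (5,2)@(11, 5): e=[26,20,2] → X
    (8,2)@(17, 5): e=[38,-4,14] → .
    (5,3)@(11, 7): e=[50,20,-22] → .
    (6,3)@(13, 7): e=[54,12,-18] → .
    (7,3)@(15, 7): e=[58,4,-14] → .
  covered (6 px):
    . . . . . . . . .
    . . . . . X X X .
    . . . . . X X X .
    . . . . . . . . .
T2:
  2·area = 6
  edge (3, 0)→(4, 0): d=(1,0) top-left  bias=+0
  edge (4, 0)→(18, 6): d=(14,6) right/bottom  bias=-1
  edge (18, 6)→(3, 0): d=(-15,-6) top-left  bias=+0
    (5,1)@(11, 3): e=[3,0,3] → .  [on edge]
  covered (0 px):
    . . . . . . . . .
    . . . . . . . . .
    . . . . . . . . .
    . . . . . . . . .

Z-buffer (winner per pixel, '.' = empty):
  . . . . . . . . .
  . . . . . 1 1 1 .
  . . 0 . . 1 1 1 .
  . . . . . . . . .

Final: 1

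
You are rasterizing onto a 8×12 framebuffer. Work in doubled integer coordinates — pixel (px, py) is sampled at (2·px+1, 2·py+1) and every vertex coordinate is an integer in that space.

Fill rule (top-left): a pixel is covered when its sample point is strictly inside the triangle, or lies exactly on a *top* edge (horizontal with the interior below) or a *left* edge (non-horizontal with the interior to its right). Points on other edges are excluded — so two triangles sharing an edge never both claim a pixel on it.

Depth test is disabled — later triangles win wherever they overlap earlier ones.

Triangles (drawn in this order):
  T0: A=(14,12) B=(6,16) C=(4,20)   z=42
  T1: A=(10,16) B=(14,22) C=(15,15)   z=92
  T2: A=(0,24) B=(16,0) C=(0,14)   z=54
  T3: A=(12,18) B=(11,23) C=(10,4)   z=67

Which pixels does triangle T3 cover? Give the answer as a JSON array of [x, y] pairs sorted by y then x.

T0:
  2·area = 24  (B↔C swapped to make it positive)
  edge (14, 12)→(4, 20): d=(-10,8) right/bottom  bias=-1
  edge (4, 20)→(6, 16): d=(2,-4) top-left  bias=+0
  edge (6, 16)→(14, 12): d=(8,-4) top-left  bias=+0
    (4,7)@(9, 15): e=[10,10,4] → █
    (5,7)@(11, 15): e=[-6,18,12] → ·
    (3,8)@(7, 17): e=[6,6,12] → █
    (4,8)@(9, 17): e=[-10,14,20] → ·
    (2,9)@(5, 19): e=[2,2,20] → █
    (3,9)@(7, 19): e=[-14,10,28] → ·
    (2,10)@(5, 21): e=[-18,6,36] → ·
  covered (3 px):
    · · · · · · · ·
    · · · · · · · ·
    · · · · · · · ·
    · · · · · · · ·
    · · · · · · · ·
    · · · · · · · ·
    · · · · · · · ·
    · · · · █ · · ·
    · · · █ · · · ·
    · · █ · · · · ·
    · · · · · · · ·
    · · · · · · · ·
T1:
  2·area = 34  (B↔C swapped to make it positive)
  edge (10, 16)→(15, 15): d=(5,-1) top-left  bias=+0
  edge (15, 15)→(14, 22): d=(-1,7) right/bottom  bias=-1
  edge (14, 22)→(10, 16): d=(-4,-6) top-left  bias=+0
    (7,7)@(15, 15): e=[0,0,34] → ·  [on edge]
    (2,8)@(5, 17): e=[0,68,-34] → ·  [on edge]
    (5,8)@(11, 17): e=[6,26,2] → █
    (6,8)@(13, 17): e=[8,12,14] → █
    (7,8)@(15, 17): e=[10,-2,26] → ·
    (5,9)@(11, 19): e=[16,24,-6] → ·
    (6,9)@(13, 19): e=[18,10,6] → █
    (7,9)@(15, 19): e=[20,-4,18] → ·
    (6,10)@(13, 21): e=[28,8,-2] → ·
  covered (3 px):
    · · · · · · · ·
    · · · · · · · ·
    · · · · · · · ·
    · · · · · · · ·
    · · · · · · · ·
    · · · · · · · ·
    · · · · · · · ·
    · · · · · · · ·
    · · · · · █ █ ·
    · · · · · · █ ·
    · · · · · · · ·
    · · · · · · · ·
T2:
  2·area = 160  (B↔C swapped to make it positive)
  edge (0, 24)→(0, 14): d=(0,-10) top-left  bias=+0
  edge (0, 14)→(16, 0): d=(16,-14) top-left  bias=+0
  edge (16, 0)→(0, 24): d=(-16,24) right/bottom  bias=-1
    (7,0)@(15, 1): e=[150,2,8] → █
    (6,1)@(13, 3): e=[130,6,24] → █
    (7,1)@(15, 3): e=[150,34,-24] → ·
    (5,2)@(11, 5): e=[110,10,40] → █
    (6,2)@(13, 5): e=[130,38,-8] → ·
    (4,3)@(9, 7): e=[90,14,56] → █
    (6,3)@(13, 7): e=[130,70,-40] → ·
    (3,4)@(7, 9): e=[70,18,72] → █
    (5,4)@(11, 9): e=[110,74,-24] → ·
    (2,5)@(5, 11): e=[50,22,88] → █
    (4,5)@(9, 11): e=[90,78,-8] → ·
    (1,6)@(3, 13): e=[30,26,104] → █
  covered (20 px):
    · · · · · · · █
    · · · · · · █ ·
    · · · · · █ · ·
    · · · · █ █ · ·
    · · · █ █ · · ·
    · · █ █ · · · ·
    · █ █ █ · · · ·
    █ █ █ · · · · ·
    █ █ · · · · · ·
    █ █ · · · · · ·
    █ · · · · · · ·
    · · · · · · · ·
T3:
  2·area = 24
  edge (12, 18)→(11, 23): d=(-1,5) right/bottom  bias=-1
  edge (11, 23)→(10, 4): d=(-1,-19) top-left  bias=+0
  edge (10, 4)→(12, 18): d=(2,14) right/bottom  bias=-1
    (7,1)@(15, 3): e=[0,96,-72] → ·  [on edge]
    (5,5)@(11, 11): e=[12,12,0] → ·  [on edge]
    (5,6)@(11, 13): e=[10,10,4] → █
    (6,6)@(13, 13): e=[0,48,-24] → ·  [on edge]
    (5,7)@(11, 15): e=[8,8,8] → █
    (6,7)@(13, 15): e=[-2,46,-20] → ·
    (5,8)@(11, 17): e=[6,6,12] → █
    (6,8)@(13, 17): e=[-4,44,-16] → ·
    (5,9)@(11, 19): e=[4,4,16] → █
    (6,9)@(13, 19): e=[-6,42,-12] → ·
    (5,10)@(11, 21): e=[2,2,20] → █
    (6,10)@(13, 21): e=[-8,40,-8] → ·
    (5,11)@(11, 23): e=[0,0,24] → ·  [on edge]
  covered (5 px):
    · · · · · · · ·
    · · · · · · · ·
    · · · · · · · ·
    · · · · · · · ·
    · · · · · · · ·
    · · · · · · · ·
    · · · · · █ · ·
    · · · · · █ · ·
    · · · · · █ · ·
    · · · · · █ · ·
    · · · · · █ · ·
    · · · · · · · ·

Final: [[5,6],[5,7],[5,8],[5,9],[5,10]]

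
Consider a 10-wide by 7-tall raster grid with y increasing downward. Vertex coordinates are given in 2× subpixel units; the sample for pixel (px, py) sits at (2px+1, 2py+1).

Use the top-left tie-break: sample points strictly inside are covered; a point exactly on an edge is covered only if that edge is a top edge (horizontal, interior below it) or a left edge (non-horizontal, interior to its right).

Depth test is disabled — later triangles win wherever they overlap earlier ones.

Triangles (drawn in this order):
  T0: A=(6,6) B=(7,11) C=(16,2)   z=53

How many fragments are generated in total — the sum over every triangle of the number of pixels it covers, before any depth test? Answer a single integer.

T0:
  2·area = 54  (B↔C swapped to make it positive)
  edge (6, 6)→(16, 2): d=(10,-4) top-left  bias=+0
  edge (16, 2)→(7, 11): d=(-9,9) right/bottom  bias=-1
  edge (7, 11)→(6, 6): d=(-1,-5) top-left  bias=+0
    (2,0)@(5, 1): e=[-54,108,0] → .  [on edge]
    (8,0)@(17, 1): e=[-6,0,60] → .  [on edge]
    (7,1)@(15, 3): e=[6,0,48] → .  [on edge]
    (4,2)@(9, 5): e=[2,36,16] → X
    (5,2)@(11, 5): e=[10,18,26] → X
    (6,2)@(13, 5): e=[18,0,36] → .  [on edge]
    (3,3)@(7, 7): e=[14,36,4] → X
    (5,3)@(11, 7): e=[30,0,24] → .  [on edge]
    (3,4)@(7, 9): e=[34,18,2] → X
    (4,4)@(9, 9): e=[42,0,12] → .  [on edge]
    (3,5)@(7, 11): e=[54,0,0] → .  [on edge]
    (2,6)@(5, 13): e=[66,0,-12] → .  [on edge]
  covered (5 px):
    . . . . . . . . . .
    . . . . . . . . . .
    . . . . X X . . . .
    . . . X X . . . . .
    . . . X . . . . . .
    . . . . . . . . . .
    . . . . . . . . . .

Answer: 5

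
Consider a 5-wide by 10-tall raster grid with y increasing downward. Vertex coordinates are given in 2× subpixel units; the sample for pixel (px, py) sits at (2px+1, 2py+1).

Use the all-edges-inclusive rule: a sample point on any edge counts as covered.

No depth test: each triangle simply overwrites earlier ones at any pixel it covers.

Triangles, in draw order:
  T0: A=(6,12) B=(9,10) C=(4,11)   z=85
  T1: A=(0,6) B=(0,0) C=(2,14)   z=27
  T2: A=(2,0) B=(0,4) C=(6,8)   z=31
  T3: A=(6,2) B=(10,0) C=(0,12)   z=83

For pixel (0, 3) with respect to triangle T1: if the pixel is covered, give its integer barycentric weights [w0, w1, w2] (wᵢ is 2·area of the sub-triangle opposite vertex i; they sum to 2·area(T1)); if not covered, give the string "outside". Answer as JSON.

T0:
  2·area = 7  (B↔C swapped to make it positive)
  edge (6, 12)→(4, 11): d=(-2,-1) inclusive
  edge (4, 11)→(9, 10): d=(5,-1) inclusive
  edge (9, 10)→(6, 12): d=(-3,2) inclusive
    (2,5)@(5, 11): e=[1,1,5] → #
    (3,5)@(7, 11): e=[3,3,1] → #
    (4,5)@(9, 11): e=[5,5,-3] → ·
    (2,6)@(5, 13): e=[-3,11,-1] → ·
    (3,6)@(7, 13): e=[-1,13,-5] → ·
  covered (2 px):
    · · · · ·
    · · · · ·
    · · · · ·
    · · · · ·
    · · · · ·
    · · # # ·
    · · · · ·
    · · · · ·
    · · · · ·
    · · · · ·
T1:
  2·area = 12
  edge (0, 6)→(0, 0): d=(0,-6) inclusive
  edge (0, 0)→(2, 14): d=(2,14) inclusive
  edge (2, 14)→(0, 6): d=(-2,-8) inclusive
    (0,3)@(1, 7): e=[6,0,6] → #  [on edge]
    (1,3)@(3, 7): e=[18,-28,22] → ·
    (0,4)@(1, 9): e=[6,4,2] → #
    (1,4)@(3, 9): e=[18,-24,18] → ·
    (0,5)@(1, 11): e=[6,8,-2] → ·
  covered (2 px):
    · · · · ·
    · · · · ·
    · · · · ·
    # · · · ·
    # · · · ·
    · · · · ·
    · · · · ·
    · · · · ·
    · · · · ·
    · · · · ·
T2:
  2·area = 32  (B↔C swapped to make it positive)
  edge (2, 0)→(6, 8): d=(4,8) inclusive
  edge (6, 8)→(0, 4): d=(-6,-4) inclusive
  edge (0, 4)→(2, 0): d=(2,-4) inclusive
    (0,1)@(1, 3): e=[20,10,2] → #
    (1,1)@(3, 3): e=[4,18,10] → #
    (2,1)@(5, 3): e=[-12,26,18] → ·
    (0,2)@(1, 5): e=[28,-2,6] → ·
    (1,2)@(3, 5): e=[12,6,14] → #
    (2,2)@(5, 5): e=[-4,14,22] → ·
    (1,3)@(3, 7): e=[20,-6,18] → ·
    (2,3)@(5, 7): e=[4,2,26] → #
    (3,3)@(7, 7): e=[-12,10,34] → ·
    (2,4)@(5, 9): e=[12,-10,30] → ·
  covered (4 px):
    · · · · ·
    # # · · ·
    · # · · ·
    · · # · ·
    · · · · ·
    · · · · ·
    · · · · ·
    · · · · ·
    · · · · ·
    · · · · ·
T3:
  2·area = 28
  edge (6, 2)→(10, 0): d=(4,-2) inclusive
  edge (10, 0)→(0, 12): d=(-10,12) inclusive
  edge (0, 12)→(6, 2): d=(6,-10) inclusive
    (4,0)@(9, 1): e=[2,2,24] → #
    (3,1)@(7, 3): e=[6,6,16] → #
    (4,1)@(9, 3): e=[10,-18,36] → ·
    (2,2)@(5, 5): e=[10,10,8] → #
    (3,2)@(7, 5): e=[14,-14,28] → ·
    (1,3)@(3, 7): e=[14,14,0] → #  [on edge]
    (2,3)@(5, 7): e=[18,-10,20] → ·
    (1,4)@(3, 9): e=[22,-6,12] → ·
  covered (4 px):
    · · · · #
    · · · # ·
    · · # · ·
    · # · · ·
    · · · · ·
    · · · · ·
    · · · · ·
    · · · · ·
    · · · · ·
    · · · · ·

Result: [0,6,6]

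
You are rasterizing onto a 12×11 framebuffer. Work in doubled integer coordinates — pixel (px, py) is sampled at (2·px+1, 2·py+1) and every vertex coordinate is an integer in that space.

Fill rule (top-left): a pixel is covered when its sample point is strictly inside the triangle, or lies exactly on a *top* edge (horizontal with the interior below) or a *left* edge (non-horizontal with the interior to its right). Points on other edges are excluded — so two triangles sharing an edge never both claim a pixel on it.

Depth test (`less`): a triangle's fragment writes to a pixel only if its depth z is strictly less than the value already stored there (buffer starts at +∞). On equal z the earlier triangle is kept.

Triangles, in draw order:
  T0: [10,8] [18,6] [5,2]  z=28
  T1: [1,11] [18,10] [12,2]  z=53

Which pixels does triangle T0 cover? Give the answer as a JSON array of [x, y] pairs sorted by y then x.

T0:
  2·area = 58  (B↔C swapped to make it positive)
  edge (10, 8)→(5, 2): d=(-5,-6) top-left  bias=+0
  edge (5, 2)→(18, 6): d=(13,4) right/bottom  bias=-1
  edge (18, 6)→(10, 8): d=(-8,2) right/bottom  bias=-1
    (3,1)@(7, 3): e=[7,5,46] → █
    (4,1)@(9, 3): e=[19,-3,42] → ·
    (3,2)@(7, 5): e=[-3,31,30] → ·
    (4,2)@(9, 5): e=[9,23,26] → █
    (5,2)@(11, 5): e=[21,15,22] → █
    (6,2)@(13, 5): e=[33,7,18] → █
    (7,2)@(15, 5): e=[45,-1,14] → ·
    (4,3)@(9, 7): e=[-1,49,10] → ·
    (5,3)@(11, 7): e=[11,41,6] → █
    (7,3)@(15, 7): e=[35,25,-2] → ·
    (5,4)@(11, 9): e=[1,67,-10] → ·
    (6,4)@(13, 9): e=[13,59,-14] → ·
  covered (6 px):
    · · · · · · · · · · · ·
    · · · █ · · · · · · · ·
    · · · · █ █ █ · · · · ·
    · · · · · █ █ · · · · ·
    · · · · · · · · · · · ·
    · · · · · · · · · · · ·
    · · · · · · · · · · · ·
    · · · · · · · · · · · ·
    · · · · · · · · · · · ·
    · · · · · · · · · · · ·
    · · · · · · · · · · · ·
T1:
  2·area = 142  (B↔C swapped to make it positive)
  edge (1, 11)→(12, 2): d=(11,-9) top-left  bias=+0
  edge (12, 2)→(18, 10): d=(6,8) right/bottom  bias=-1
  edge (18, 10)→(1, 11): d=(-17,1) right/bottom  bias=-1
    (5,1)@(11, 3): e=[2,14,126] → █
    (6,1)@(13, 3): e=[20,-2,124] → ·
    (4,2)@(9, 5): e=[6,42,94] → █
    (6,2)@(13, 5): e=[42,10,90] → █
    (7,2)@(15, 5): e=[60,-6,88] → ·
    (3,3)@(7, 7): e=[10,70,62] → █
    (7,3)@(15, 7): e=[82,6,54] → █
    (8,3)@(17, 7): e=[100,-10,52] → ·
    (2,4)@(5, 9): e=[14,98,30] → █
    (8,4)@(17, 9): e=[122,2,18] → █
    (9,4)@(19, 9): e=[140,-14,16] → ·
    (0,5)@(1, 11): e=[0,142,0] → ·  [on edge]
  covered (16 px):
    · · · · · · · · · · · ·
    · · · · · █ · · · · · ·
    · · · · █ █ █ · · · · ·
    · · · █ █ █ █ █ · · · ·
    · · █ █ █ █ █ █ █ · · ·
    · · · · · · · · · · · ·
    · · · · · · · · · · · ·
    · · · · · · · · · · · ·
    · · · · · · · · · · · ·
    · · · · · · · · · · · ·
    · · · · · · · · · · · ·

Answer: [[3,1],[4,2],[5,2],[6,2],[5,3],[6,3]]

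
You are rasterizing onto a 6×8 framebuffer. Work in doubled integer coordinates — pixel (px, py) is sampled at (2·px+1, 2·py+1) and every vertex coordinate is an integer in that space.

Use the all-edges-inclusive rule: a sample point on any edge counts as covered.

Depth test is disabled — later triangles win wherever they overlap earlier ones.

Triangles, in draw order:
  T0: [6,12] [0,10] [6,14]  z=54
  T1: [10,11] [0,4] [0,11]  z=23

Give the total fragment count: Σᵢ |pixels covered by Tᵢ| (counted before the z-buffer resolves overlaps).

T0:
  2·area = 12  (B↔C swapped to make it positive)
  edge (6, 12)→(6, 14): d=(0,2) inclusive
  edge (6, 14)→(0, 10): d=(-6,-4) inclusive
  edge (0, 10)→(6, 12): d=(6,2) inclusive
    (1,5)@(3, 11): e=[6,6,0] → █  [on edge]
    (2,5)@(5, 11): e=[2,14,-4] → ·
    (1,6)@(3, 13): e=[6,-6,12] → ·
    (2,6)@(5, 13): e=[2,2,8] → █
    (3,6)@(7, 13): e=[-2,10,4] → ·
    (4,6)@(9, 13): e=[-6,18,0] → ·  [on edge]
    (2,7)@(5, 15): e=[2,-10,20] → ·
  covered (2 px):
    · · · · · ·
    · · · · · ·
    · · · · · ·
    · · · · · ·
    · · · · · ·
    · █ · · · ·
    · · █ · · ·
    · · · · · ·
T1:
  2·area = 70  (B↔C swapped to make it positive)
  edge (10, 11)→(0, 11): d=(-10,0) inclusive
  edge (0, 11)→(0, 4): d=(0,-7) inclusive
  edge (0, 4)→(10, 11): d=(10,7) inclusive
    (0,2)@(1, 5): e=[60,7,3] → █
    (1,2)@(3, 5): e=[60,21,-11] → ·
    (0,3)@(1, 7): e=[40,7,23] → █
    (1,3)@(3, 7): e=[40,21,9] → █
    (2,3)@(5, 7): e=[40,35,-5] → ·
    (0,4)@(1, 9): e=[20,7,43] → █
    (2,4)@(5, 9): e=[20,35,15] → █
    (3,4)@(7, 9): e=[20,49,1] → █
    (4,4)@(9, 9): e=[20,63,-13] → ·
    (0,5)@(1, 11): e=[0,7,63] → █  [on edge]
    (1,5)@(3, 11): e=[0,21,49] → █  [on edge]
    (2,5)@(5, 11): e=[0,35,35] → █  [on edge]
    (3,5)@(7, 11): e=[0,49,21] → █  [on edge]
    (4,5)@(9, 11): e=[0,63,7] → █  [on edge]
    (5,5)@(11, 11): e=[0,77,-7] → ·  [on edge]
  covered (12 px):
    · · · · · ·
    · · · · · ·
    █ · · · · ·
    █ █ · · · ·
    █ █ █ █ · ·
    █ █ █ █ █ ·
    · · · · · ·
    · · · · · ·

Answer: 14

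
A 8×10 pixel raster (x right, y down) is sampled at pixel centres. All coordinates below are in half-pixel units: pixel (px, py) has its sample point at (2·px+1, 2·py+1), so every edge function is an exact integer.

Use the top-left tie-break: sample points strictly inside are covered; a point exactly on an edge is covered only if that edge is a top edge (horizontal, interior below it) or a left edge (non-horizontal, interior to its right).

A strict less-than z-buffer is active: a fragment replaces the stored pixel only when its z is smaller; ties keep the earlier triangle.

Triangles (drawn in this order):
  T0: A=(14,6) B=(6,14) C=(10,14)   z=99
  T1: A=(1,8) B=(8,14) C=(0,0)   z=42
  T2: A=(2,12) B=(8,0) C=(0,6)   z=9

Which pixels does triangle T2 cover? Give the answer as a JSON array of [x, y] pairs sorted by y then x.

T0:
  2·area = 32  (B↔C swapped to make it positive)
  edge (14, 6)→(10, 14): d=(-4,8) right/bottom  bias=-1
  edge (10, 14)→(6, 14): d=(-4,0) right/bottom  bias=-1
  edge (6, 14)→(14, 6): d=(8,-8) top-left  bias=+0
    (7,2)@(15, 5): e=[-4,36,0] → ·  [on edge]
    (6,3)@(13, 7): e=[4,28,0] → █  [on edge]
    (7,3)@(15, 7): e=[-12,28,16] → ·
    (5,4)@(11, 9): e=[12,20,0] → █  [on edge]
    (6,4)@(13, 9): e=[-4,20,16] → ·
    (4,5)@(9, 11): e=[20,12,0] → █  [on edge]
    (6,5)@(13, 11): e=[-12,12,32] → ·
    (3,6)@(7, 13): e=[28,4,0] → █  [on edge]
    (5,6)@(11, 13): e=[-4,4,32] → ·
    (2,7)@(5, 15): e=[36,-4,0] → ·  [on edge]
    (3,7)@(7, 15): e=[20,-4,16] → ·
    (4,7)@(9, 15): e=[4,-4,32] → ·
    (1,8)@(3, 17): e=[44,-12,0] → ·  [on edge]
    (0,9)@(1, 19): e=[52,-20,0] → ·  [on edge]
  covered (6 px):
    · · · · · · · ·
    · · · · · · · ·
    · · · · · · · ·
    · · · · · · █ ·
    · · · · · █ · ·
    · · · · █ █ · ·
    · · · █ █ · · ·
    · · · · · · · ·
    · · · · · · · ·
    · · · · · · · ·
T1:
  2·area = 50  (B↔C swapped to make it positive)
  edge (1, 8)→(0, 0): d=(-1,-8) top-left  bias=+0
  edge (0, 0)→(8, 14): d=(8,14) right/bottom  bias=-1
  edge (8, 14)→(1, 8): d=(-7,-6) top-left  bias=+0
    (0,1)@(1, 3): e=[5,10,35] → █
    (1,1)@(3, 3): e=[21,-18,47] → ·
    (0,2)@(1, 5): e=[3,26,21] → █
    (1,2)@(3, 5): e=[19,-2,33] → ·
    (0,3)@(1, 7): e=[1,42,7] → █
    (1,3)@(3, 7): e=[17,14,19] → █
    (2,3)@(5, 7): e=[33,-14,31] → ·
    (0,4)@(1, 9): e=[-1,58,-7] → ·
    (1,4)@(3, 9): e=[15,30,5] → █
    (2,4)@(5, 9): e=[31,2,17] → █
    (3,4)@(7, 9): e=[47,-26,29] → ·
    (1,5)@(3, 11): e=[13,46,-9] → ·
  covered (8 px):
    · · · · · · · ·
    █ · · · · · · ·
    █ · · · · · · ·
    █ █ · · · · · ·
    · █ █ · · · · ·
    · · █ · · · · ·
    · · · █ · · · ·
    · · · · · · · ·
    · · · · · · · ·
    · · · · · · · ·
T2:
  2·area = 60  (B↔C swapped to make it positive)
  edge (2, 12)→(0, 6): d=(-2,-6) top-left  bias=+0
  edge (0, 6)→(8, 0): d=(8,-6) top-left  bias=+0
  edge (8, 0)→(2, 12): d=(-6,12) right/bottom  bias=-1
    (3,0)@(7, 1): e=[52,2,6] → █
    (4,0)@(9, 1): e=[64,14,-18] → ·
    (2,1)@(5, 3): e=[36,6,18] → █
    (3,1)@(7, 3): e=[48,18,-6] → ·
    (1,2)@(3, 5): e=[20,10,30] → █
    (3,2)@(7, 5): e=[44,34,-18] → ·
    (0,3)@(1, 7): e=[4,14,42] → █
    (2,3)@(5, 7): e=[28,38,-6] → ·
    (0,4)@(1, 9): e=[0,30,30] → █  [on edge]
    (2,4)@(5, 9): e=[24,54,-18] → ·
    (0,5)@(1, 11): e=[-4,46,18] → ·
    (1,5)@(3, 11): e=[8,58,-6] → ·
    (1,7)@(3, 15): e=[0,90,-30] → ·  [on edge]
  covered (8 px):
    · · · █ · · · ·
    · · █ · · · · ·
    · █ █ · · · · ·
    █ █ · · · · · ·
    █ █ · · · · · ·
    · · · · · · · ·
    · · · · · · · ·
    · · · · · · · ·
    · · · · · · · ·
    · · · · · · · ·

Final: [[3,0],[2,1],[1,2],[2,2],[0,3],[1,3],[0,4],[1,4]]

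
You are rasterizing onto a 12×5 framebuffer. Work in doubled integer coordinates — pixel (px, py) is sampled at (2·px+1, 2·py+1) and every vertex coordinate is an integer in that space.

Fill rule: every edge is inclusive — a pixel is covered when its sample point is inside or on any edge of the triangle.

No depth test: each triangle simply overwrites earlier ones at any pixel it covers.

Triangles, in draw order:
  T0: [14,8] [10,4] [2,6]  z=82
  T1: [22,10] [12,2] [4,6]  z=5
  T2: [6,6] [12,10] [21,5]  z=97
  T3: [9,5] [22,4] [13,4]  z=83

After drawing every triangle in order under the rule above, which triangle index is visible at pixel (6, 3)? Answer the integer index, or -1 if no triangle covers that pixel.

T0:
  2·area = 40  (B↔C swapped to make it positive)
  edge (14, 8)→(2, 6): d=(-12,-2) inclusive
  edge (2, 6)→(10, 4): d=(8,-2) inclusive
  edge (10, 4)→(14, 8): d=(4,4) inclusive
    (3,0)@(7, 1): e=[70,-30,0] → ·  [on edge]
    (4,1)@(9, 3): e=[50,-10,0] → ·  [on edge]
    (3,2)@(7, 5): e=[22,2,16] → #
    (4,2)@(9, 5): e=[26,6,8] → #
    (5,2)@(11, 5): e=[30,10,0] → #  [on edge]
    (6,2)@(13, 5): e=[34,14,-8] → ·
    (3,3)@(7, 7): e=[-2,18,24] → ·
    (4,3)@(9, 7): e=[2,22,16] → #
    (6,3)@(13, 7): e=[10,30,0] → #  [on edge]
    (7,3)@(15, 7): e=[14,34,-8] → ·
    (4,4)@(9, 9): e=[-22,38,24] → ·
    (5,4)@(11, 9): e=[-18,42,16] → ·
    (7,4)@(15, 9): e=[-10,50,0] → ·  [on edge]
  covered (6 px):
    · · · · · · · · · · · ·
    · · · · · · · · · · · ·
    · · · # # # · · · · · ·
    · · · · # # # · · · · ·
    · · · · · · · · · · · ·
T1:
  2·area = 104  (B↔C swapped to make it positive)
  edge (22, 10)→(4, 6): d=(-18,-4) inclusive
  edge (4, 6)→(12, 2): d=(8,-4) inclusive
  edge (12, 2)→(22, 10): d=(10,8) inclusive
    (5,1)@(11, 3): e=[82,4,18] → #
    (6,1)@(13, 3): e=[90,12,2] → #
    (7,1)@(15, 3): e=[98,20,-14] → ·
    (3,2)@(7, 5): e=[30,4,70] → #
    (4,2)@(9, 5): e=[38,12,54] → #
    (7,2)@(15, 5): e=[62,36,6] → #
    (8,2)@(17, 5): e=[70,44,-10] → ·
    (3,3)@(7, 7): e=[-6,20,90] → ·
    (4,3)@(9, 7): e=[2,28,74] → #
    (8,3)@(17, 7): e=[34,60,10] → #
    (9,3)@(19, 7): e=[42,68,-6] → ·
    (4,4)@(9, 9): e=[-34,44,94] → ·
  covered (13 px):
    · · · · · · · · · · · ·
    · · · · · # # · · · · ·
    · · · # # # # # · · · ·
    · · · · # # # # # · · ·
    · · · · · · · · · # · ·
T2:
  2·area = 66  (B↔C swapped to make it positive)
  edge (6, 6)→(21, 5): d=(15,-1) inclusive
  edge (21, 5)→(12, 10): d=(-9,5) inclusive
  edge (12, 10)→(6, 6): d=(-6,-4) inclusive
    (10,2)@(21, 5): e=[0,0,66] → #  [on edge]
    (11,2)@(23, 5): e=[2,-10,74] → ·
    (4,3)@(9, 7): e=[18,42,6] → #
    (5,3)@(11, 7): e=[20,32,14] → #
    (6,3)@(13, 7): e=[22,22,22] → #
    (7,3)@(15, 7): e=[24,12,30] → #
    (8,3)@(17, 7): e=[26,2,38] → #
    (9,3)@(19, 7): e=[28,-8,46] → ·
    (10,3)@(21, 7): e=[30,-18,54] → ·
    (4,4)@(9, 9): e=[48,24,-6] → ·
    (5,4)@(11, 9): e=[50,14,2] → #
    (7,4)@(15, 9): e=[54,-6,18] → ·
  covered (8 px):
    · · · · · · · · · · · ·
    · · · · · · · · · · · ·
    · · · · · · · · · · # ·
    · · · · # # # # # · · ·
    · · · · · # # · · · · ·
T3:
  2·area = 9  (B↔C swapped to make it positive)
  edge (9, 5)→(13, 4): d=(4,-1) inclusive
  edge (13, 4)→(22, 4): d=(9,0) inclusive
  edge (22, 4)→(9, 5): d=(-13,1) inclusive
    (8,1)@(17, 3): e=[0,-9,18] → ·  [on edge]
    (4,2)@(9, 5): e=[0,9,0] → #  [on edge]
    (5,2)@(11, 5): e=[2,9,-2] → ·
    (0,3)@(1, 7): e=[0,27,-18] → ·  [on edge]
    (4,3)@(9, 7): e=[8,27,-26] → ·
  covered (1 px):
    · · · · · · · · · · · ·
    · · · · · · · · · · · ·
    · · · · # · · · · · · ·
    · · · · · · · · · · · ·
    · · · · · · · · · · · ·

Z-buffer (winner per pixel, '.' = empty):
  . . . . . . . . . . . .
  . . . . . 1 1 . . . . .
  . . . 1 3 1 1 1 . . 2 .
  . . . . 2 2 2 2 2 . . .
  . . . . . 2 2 . . 1 . .

Result: 2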